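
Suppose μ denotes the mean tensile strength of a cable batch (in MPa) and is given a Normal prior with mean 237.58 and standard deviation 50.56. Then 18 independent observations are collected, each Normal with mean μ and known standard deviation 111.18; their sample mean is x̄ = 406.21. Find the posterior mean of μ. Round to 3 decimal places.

Posterior mean ≈ 370.502

Prior precision 1/τ₀² = 1/50.56² = 0.00039119; data precision n/σ² = 18/111.18² = 0.00145619.
Posterior precision = 0.00039119 + 0.00145619 = 0.00184738.
Posterior mean = (0.00039119·237.58 + 0.00145619·406.21) / 0.00184738 = 370.502.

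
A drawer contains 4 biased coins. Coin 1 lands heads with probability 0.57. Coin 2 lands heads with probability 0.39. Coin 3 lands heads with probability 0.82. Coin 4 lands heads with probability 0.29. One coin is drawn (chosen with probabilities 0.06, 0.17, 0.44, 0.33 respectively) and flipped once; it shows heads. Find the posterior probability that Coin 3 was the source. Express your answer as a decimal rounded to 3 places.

P(heads|C1) = 0.57; P(heads|C2) = 0.39; P(heads|C3) = 0.82; P(heads|C4) = 0.29.
Prior × likelihood for each source: 0.06·0.57=0.03420, 0.17·0.39=0.06630, 0.44·0.82=0.3608, 0.33·0.29=0.09570. Summing gives P(heads) = 0.55700.
P(Coin 3 | heads) = 0.3608 / 0.55700 = 0.648.

Posterior probability ≈ 0.648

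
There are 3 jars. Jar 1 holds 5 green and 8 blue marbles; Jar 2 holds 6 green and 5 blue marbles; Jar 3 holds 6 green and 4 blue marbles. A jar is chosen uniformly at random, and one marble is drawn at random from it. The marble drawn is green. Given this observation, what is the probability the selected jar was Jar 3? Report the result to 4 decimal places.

Posterior probability ≈ 0.3921

P(green|Jar 1) = 0.3846; P(green|Jar 2) = 0.5455; P(green|Jar 3) = 0.6.
Prior × likelihood for each source: 0.333333·0.3846=0.1282, 0.333333·0.5455=0.1818, 0.333333·0.6=0.2000. Summing gives P(green) = 0.51002.
P(Jar 3 | green) = 0.2000 / 0.51002 = 0.3921.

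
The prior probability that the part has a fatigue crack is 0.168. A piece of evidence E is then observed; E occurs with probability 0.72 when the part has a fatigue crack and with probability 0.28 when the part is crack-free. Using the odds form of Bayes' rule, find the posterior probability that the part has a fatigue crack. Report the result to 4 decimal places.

Prior odds = 0.168/(1−0.168) = 0.20192. In log-odds, ln(0.20192) = -1.5999.
Add log likelihood ratio: ln(2.5714) = 0.94446.
Posterior log-odds = -0.65541, so posterior odds = exp(-0.65541) = 0.51923. Converting, P(H|E) = 0.51923/1.5192 = 0.3418.

Posterior probability ≈ 0.3418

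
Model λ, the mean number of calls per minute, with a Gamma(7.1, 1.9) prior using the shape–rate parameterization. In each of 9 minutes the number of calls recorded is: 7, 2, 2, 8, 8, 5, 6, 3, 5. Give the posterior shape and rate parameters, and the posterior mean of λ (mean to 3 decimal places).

Posterior: Gamma(shape=53.1, rate=10.9); mean ≈ 4.872

Total count ∑xᵢ = 46 over n = 9 minutes.
Gamma is conjugate to the Poisson likelihood: posterior is Gamma(shape = 7.1+46 = 53.1, rate = 1.9+9 = 10.9).
E[λ | data] = 53.1/10.9 = 4.872.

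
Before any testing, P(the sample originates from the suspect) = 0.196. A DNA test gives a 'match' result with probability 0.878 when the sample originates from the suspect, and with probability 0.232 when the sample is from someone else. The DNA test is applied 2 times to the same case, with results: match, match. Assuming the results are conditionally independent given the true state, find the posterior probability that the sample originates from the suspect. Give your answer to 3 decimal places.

Posterior P(H) ≈ 0.777

Let H be the event that the sample originates from the suspect; start with P(H) = 0.196. P('match'|H) = 0.878, P('match'|¬H) = 0.232.
Update on result 1 ('match'): P(H) ← 0.878·0.1960 / (0.878·0.1960 + 0.232·0.8040) = 0.17209/0.35862 = 0.4799.
Update on result 2 ('match'): P(H) ← 0.878·0.4799 / (0.878·0.4799 + 0.232·0.5201) = 0.42132/0.54199 = 0.7774.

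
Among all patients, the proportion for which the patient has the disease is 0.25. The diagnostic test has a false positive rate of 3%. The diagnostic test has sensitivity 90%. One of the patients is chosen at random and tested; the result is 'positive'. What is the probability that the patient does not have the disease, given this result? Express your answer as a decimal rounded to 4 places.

Let H be the event that the patient has the disease. P(H) = 0.25, so P(¬H) = 0.75. With E the 'positive' result, P(E|H) = 0.9 and P(E|¬H) = 0.03.
P(E) = 0.9·0.25 + 0.03·0.75 = 0.22500 + 0.022500 = 0.24750.
By Bayes' theorem, P(H|E) = 0.22500 / 0.24750 = 0.9091. Hence P(¬H|E) = 1 − 0.9091 = 0.0909.

P(¬H | E) ≈ 0.0909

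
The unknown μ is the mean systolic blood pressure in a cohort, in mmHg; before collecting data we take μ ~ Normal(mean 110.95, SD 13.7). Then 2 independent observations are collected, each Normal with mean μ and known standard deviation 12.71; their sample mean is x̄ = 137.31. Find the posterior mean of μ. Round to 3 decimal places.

Prior precision 1/τ₀² = 1/13.7² = 0.00532793; data precision n/σ² = 2/12.71² = 0.0123805.
Posterior precision = 0.00532793 + 0.0123805 = 0.0177085.
Posterior mean = (0.00532793·110.95 + 0.0123805·137.31) / 0.0177085 = 129.379.

Posterior mean ≈ 129.379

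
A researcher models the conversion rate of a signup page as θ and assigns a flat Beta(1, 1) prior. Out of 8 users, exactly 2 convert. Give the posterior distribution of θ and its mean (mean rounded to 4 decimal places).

Posterior: Beta(3, 7); mean ≈ 0.3000

Observing 2 successes and 6 failures updates Beta(1, 1) by adding the success and failure counts to the two shape parameters: α = 1+2 = 3, β = 1+6 = 7.
E[θ | data] = 3/(3+7) = 0.3000.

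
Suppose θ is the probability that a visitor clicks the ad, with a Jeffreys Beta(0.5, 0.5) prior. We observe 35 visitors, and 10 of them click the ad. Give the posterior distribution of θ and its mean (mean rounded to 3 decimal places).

Observing 10 successes and 25 failures updates Beta(0.5, 0.5) by adding the success and failure counts to the two shape parameters: α = 0.5+10 = 10.5, β = 0.5+25 = 25.5.
Posterior mean = α/(α+β) = 10.5/36 = 0.292.

Posterior: Beta(10.5, 25.5); mean ≈ 0.292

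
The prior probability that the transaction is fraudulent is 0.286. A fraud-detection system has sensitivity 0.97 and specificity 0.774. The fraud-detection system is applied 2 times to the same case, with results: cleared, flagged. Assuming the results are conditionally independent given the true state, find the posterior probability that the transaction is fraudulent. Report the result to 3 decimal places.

Posterior P(H) ≈ 0.062

Let H be the event that the transaction is fraudulent; start with P(H) = 0.286. P('flagged'|H) = 0.97, P('flagged'|¬H) = 0.226.
Update on result 1 ('cleared'): P(H) ← 0.03·0.2860 / (0.03·0.2860 + 0.774·0.7140) = 0.0085800/0.56122 = 0.0153.
Update on result 2 ('flagged'): P(H) ← 0.97·0.0153 / (0.97·0.0153 + 0.226·0.9847) = 0.014830/0.23737 = 0.0625.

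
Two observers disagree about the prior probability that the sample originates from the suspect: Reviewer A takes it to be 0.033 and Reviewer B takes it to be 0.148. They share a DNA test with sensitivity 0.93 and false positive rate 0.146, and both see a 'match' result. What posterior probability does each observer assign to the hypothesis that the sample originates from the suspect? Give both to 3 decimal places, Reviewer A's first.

P('+'|H) = 0.93, P('+'|¬H) = 0.146.
Reviewer A: numerator 0.93·0.033 = 0.030690; evidence = 0.030690+0.146·0.967 = 0.17187; posterior = 0.179.
Reviewer B: numerator 0.93·0.148 = 0.13764; evidence = 0.13764+0.146·0.852 = 0.26203; posterior = 0.525.

Reviewer A: 0.179; Reviewer B: 0.525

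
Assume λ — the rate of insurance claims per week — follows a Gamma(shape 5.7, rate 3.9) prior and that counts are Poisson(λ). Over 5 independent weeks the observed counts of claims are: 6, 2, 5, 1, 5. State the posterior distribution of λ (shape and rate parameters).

Total count ∑xᵢ = 19 over n = 5 weeks.
Gamma is conjugate to the Poisson likelihood: posterior is Gamma(shape = 5.7+19 = 24.7, rate = 3.9+5 = 8.9).

Posterior: Gamma(shape=24.7, rate=8.9)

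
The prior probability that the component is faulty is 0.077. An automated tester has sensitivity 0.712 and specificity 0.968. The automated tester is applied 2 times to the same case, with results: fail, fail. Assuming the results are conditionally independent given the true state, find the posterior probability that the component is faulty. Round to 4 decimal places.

Posterior P(H) ≈ 0.9764

Let H be the event that the component is faulty; start with P(H) = 0.077. P('fail'|H) = 0.712, P('fail'|¬H) = 0.032.
Update on result 1 ('fail'): P(H) ← 0.712·0.0770 / (0.712·0.0770 + 0.032·0.9230) = 0.054824/0.084360 = 0.6499.
Update on result 2 ('fail'): P(H) ← 0.712·0.6499 / (0.712·0.6499 + 0.032·0.3501) = 0.46272/0.47392 = 0.9764.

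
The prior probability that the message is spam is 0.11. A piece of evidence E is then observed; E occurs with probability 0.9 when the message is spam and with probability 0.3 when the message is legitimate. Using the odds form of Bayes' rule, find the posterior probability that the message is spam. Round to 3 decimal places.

Posterior probability ≈ 0.270

Prior odds = 0.11/(1−0.11) = 0.12360. In log-odds, ln(0.12360) = -2.0907.
Add log likelihood ratio: ln(3.0000) = 1.0986.
Posterior log-odds = -0.99213, so posterior odds = exp(-0.99213) = 0.37079. Converting, P(H|E) = 0.37079/1.3708 = 0.270.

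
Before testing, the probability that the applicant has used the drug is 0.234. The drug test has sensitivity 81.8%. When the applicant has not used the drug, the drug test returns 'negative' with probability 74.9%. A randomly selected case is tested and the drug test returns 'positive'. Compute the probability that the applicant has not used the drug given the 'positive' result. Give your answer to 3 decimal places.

P(¬H | E) ≈ 0.501

Let H be the event that the applicant has used the drug. P(H) = 0.234, so P(¬H) = 0.766. With E the 'positive' result, P(E|H) = 0.818 and P(E|¬H) = 0.251.
P(E) = 0.818·0.234 + 0.251·0.766 = 0.19141 + 0.19227 = 0.38368.
By Bayes' theorem, P(H|E) = 0.19141 / 0.38368 = 0.499. Hence P(¬H|E) = 1 − 0.499 = 0.501.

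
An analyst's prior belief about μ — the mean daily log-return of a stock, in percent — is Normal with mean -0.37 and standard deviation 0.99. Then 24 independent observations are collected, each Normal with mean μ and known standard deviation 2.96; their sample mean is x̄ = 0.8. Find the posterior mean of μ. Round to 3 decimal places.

With known σ, the Normal prior is conjugate. Weight on the data is w = (n/σ²)/(n/σ² + 1/τ₀²) = 2.73923/(2.73923+1.02030) = 0.72861.
Posterior mean = w·x̄ + (1−w)·μ₀ = 0.72861·0.8 + 0.27139·-0.37 = 0.482.

Posterior mean ≈ 0.482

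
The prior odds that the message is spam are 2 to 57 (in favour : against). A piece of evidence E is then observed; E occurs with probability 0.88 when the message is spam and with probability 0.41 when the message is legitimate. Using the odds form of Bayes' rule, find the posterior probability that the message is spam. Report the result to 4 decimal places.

Prior odds = 2/57 = 0.035088. In log-odds, ln(0.035088) = -3.3499.
Add log likelihood ratio: ln(2.1463) = 0.76376.
Posterior log-odds = -2.5861, so posterior odds = exp(-2.5861) = 0.075310. Converting, P(H|E) = 0.075310/1.0753 = 0.0700.

Posterior probability ≈ 0.0700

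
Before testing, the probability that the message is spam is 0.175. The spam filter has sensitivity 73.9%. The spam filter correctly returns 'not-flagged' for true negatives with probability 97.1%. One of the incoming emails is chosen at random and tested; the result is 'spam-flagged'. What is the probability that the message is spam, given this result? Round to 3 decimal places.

P(H | E) ≈ 0.844

Write H for 'the message is spam'. Prior odds H:¬H = 0.175/0.825 = 0.21212. For the 'spam-flagged' outcome, the likelihood ratio is 0.739/0.029 = 25.483.
Posterior odds = 0.21212 × 25.483 = 5.4054, so P(H|E) = 5.4054/(1+5.4054) = 0.844.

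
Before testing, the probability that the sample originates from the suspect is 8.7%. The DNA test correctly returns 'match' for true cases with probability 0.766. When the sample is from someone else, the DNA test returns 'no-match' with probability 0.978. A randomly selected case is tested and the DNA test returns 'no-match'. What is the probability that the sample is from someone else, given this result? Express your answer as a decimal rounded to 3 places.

Let H be the event that the sample originates from the suspect. P(H) = 0.087, so P(¬H) = 0.913. With E the 'no-match' result, P(E|H) = 0.234 and P(E|¬H) = 0.978.
P(E) = 0.234·0.087 + 0.978·0.913 = 0.020358 + 0.89291 = 0.91327.
By Bayes' theorem, P(H|E) = 0.020358 / 0.91327 = 0.022. Hence P(¬H|E) = 1 − 0.022 = 0.978.

P(¬H | E) ≈ 0.978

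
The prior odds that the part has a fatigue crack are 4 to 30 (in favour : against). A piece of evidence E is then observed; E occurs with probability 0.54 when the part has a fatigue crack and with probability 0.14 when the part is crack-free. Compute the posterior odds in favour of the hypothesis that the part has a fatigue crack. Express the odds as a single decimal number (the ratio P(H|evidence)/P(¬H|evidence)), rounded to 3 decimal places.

Posterior odds ≈ 0.514

Prior odds = 4/30 = 0.13333.
Likelihood ratio for E = 0.54/0.14 = 3.8571.
Posterior odds = prior odds × LR = 0.51429.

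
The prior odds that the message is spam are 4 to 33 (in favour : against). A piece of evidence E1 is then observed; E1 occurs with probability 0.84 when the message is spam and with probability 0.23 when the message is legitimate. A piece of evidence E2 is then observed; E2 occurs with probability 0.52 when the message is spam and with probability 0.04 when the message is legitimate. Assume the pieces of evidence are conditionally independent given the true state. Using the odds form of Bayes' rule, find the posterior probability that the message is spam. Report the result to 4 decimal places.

Posterior probability ≈ 0.8520

Prior odds = 4/33 = 0.12121.
Likelihood ratio for E1 = 0.84/0.23 = 3.6522.
Likelihood ratio for E2 = 0.52/0.04 = 13.000.
Posterior odds = prior odds × LR₁ × LR₂ = 5.7549.
Posterior probability = odds/(1+odds) = 5.7549/6.7549 = 0.8520.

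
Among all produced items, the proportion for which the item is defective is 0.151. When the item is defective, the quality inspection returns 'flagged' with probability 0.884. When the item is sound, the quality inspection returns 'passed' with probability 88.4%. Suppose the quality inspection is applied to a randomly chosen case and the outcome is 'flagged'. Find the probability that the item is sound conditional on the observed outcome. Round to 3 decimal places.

P(¬H | E) ≈ 0.425

Write H for 'the item is defective'. Prior odds H:¬H = 0.151/0.849 = 0.17786. For the 'flagged' outcome, the likelihood ratio is 0.884/0.116 = 7.6207.
Posterior odds = 0.17786 × 7.6207 = 1.3554, so P(H|E) = 1.3554/(1+1.3554) = 0.575. Then P(¬H|E) = 1 − 0.575 = 0.425.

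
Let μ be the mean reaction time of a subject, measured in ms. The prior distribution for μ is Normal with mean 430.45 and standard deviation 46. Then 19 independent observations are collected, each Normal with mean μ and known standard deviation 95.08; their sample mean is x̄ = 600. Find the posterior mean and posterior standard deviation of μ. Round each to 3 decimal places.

With known σ, the Normal prior is conjugate. Weight on the data is w = (n/σ²)/(n/σ² + 1/τ₀²) = 0.00210172/(0.00210172+0.00047259) = 0.81642.
Posterior mean = w·x̄ + (1−w)·μ₀ = 0.81642·600 + 0.18358·430.45 = 568.874. Posterior variance = 1/(0.00210172+0.00047259) = 388.453, so SD = 19.709.

Posterior mean ≈ 568.874; posterior SD ≈ 19.709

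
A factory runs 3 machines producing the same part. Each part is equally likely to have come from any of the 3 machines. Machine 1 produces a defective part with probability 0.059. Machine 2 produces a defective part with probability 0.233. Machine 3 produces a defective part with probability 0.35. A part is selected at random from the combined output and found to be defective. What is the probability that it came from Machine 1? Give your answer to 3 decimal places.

Tabulate prior·likelihood by source: [1] prior 0.333333, lik 0.059, product 0.01967; [2] prior 0.333333, lik 0.233, product 0.07767; [3] prior 0.333333, lik 0.35, product 0.1167.
Normalizing constant = 0.21400; the posterior for Machine 1 is its product over the sum, 0.01967/0.21400 = 0.092.

Posterior probability ≈ 0.092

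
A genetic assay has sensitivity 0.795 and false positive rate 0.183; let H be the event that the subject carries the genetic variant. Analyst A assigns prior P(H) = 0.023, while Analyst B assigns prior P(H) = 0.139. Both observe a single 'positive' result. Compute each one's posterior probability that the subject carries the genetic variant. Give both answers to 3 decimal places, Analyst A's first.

P('+'|H) = 0.795, P('+'|¬H) = 0.183.
Analyst A: numerator 0.795·0.023 = 0.018285; evidence = 0.018285+0.183·0.977 = 0.19708; posterior = 0.093.
Analyst B: numerator 0.795·0.139 = 0.11051; evidence = 0.11051+0.183·0.861 = 0.26807; posterior = 0.412.

Analyst A: 0.093; Analyst B: 0.412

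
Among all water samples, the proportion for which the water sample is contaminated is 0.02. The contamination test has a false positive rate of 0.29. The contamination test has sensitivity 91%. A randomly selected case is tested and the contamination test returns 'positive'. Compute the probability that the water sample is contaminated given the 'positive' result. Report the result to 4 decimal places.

Write H for 'the water sample is contaminated'. Prior odds H:¬H = 0.02/0.98 = 0.020408. For the 'positive' outcome, the likelihood ratio is 0.91/0.29 = 3.1379.
Posterior odds = 0.020408 × 3.1379 = 0.064039, so P(H|E) = 0.064039/(1+0.064039) = 0.0602.

P(H | E) ≈ 0.0602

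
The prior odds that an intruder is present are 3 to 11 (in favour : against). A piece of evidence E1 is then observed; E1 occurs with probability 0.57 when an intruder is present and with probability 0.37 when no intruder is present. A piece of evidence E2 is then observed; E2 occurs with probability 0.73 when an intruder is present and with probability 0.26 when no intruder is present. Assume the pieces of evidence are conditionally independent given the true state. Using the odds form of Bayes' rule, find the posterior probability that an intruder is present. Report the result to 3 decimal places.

Posterior probability ≈ 0.541

Prior odds = 3/11 = 0.27273. In log-odds, ln(0.27273) = -1.2993.
Add log likelihood ratios: ln(1.5405) + ln(2.8077) = 1.4645.
Posterior log-odds = 0.16521, so posterior odds = exp(0.16521) = 1.1796. Converting, P(H|E) = 1.1796/2.1796 = 0.541.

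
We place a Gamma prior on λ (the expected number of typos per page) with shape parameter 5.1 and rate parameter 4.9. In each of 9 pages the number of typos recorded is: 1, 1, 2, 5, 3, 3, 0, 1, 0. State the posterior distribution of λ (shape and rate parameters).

Posterior: Gamma(shape=21.1, rate=13.9)

Total count ∑xᵢ = 16 over n = 9 pages.
Gamma is conjugate to the Poisson likelihood: posterior is Gamma(shape = 5.1+16 = 21.1, rate = 4.9+9 = 13.9).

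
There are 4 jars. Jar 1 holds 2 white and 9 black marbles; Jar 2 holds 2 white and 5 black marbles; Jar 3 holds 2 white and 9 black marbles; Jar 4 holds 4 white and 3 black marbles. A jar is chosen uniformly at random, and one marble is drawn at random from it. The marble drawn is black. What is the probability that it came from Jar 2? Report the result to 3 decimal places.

Tabulate prior·likelihood by source: [1] prior 0.25, lik 0.8182, product 0.2045; [2] prior 0.25, lik 0.7143, product 0.1786; [3] prior 0.25, lik 0.8182, product 0.2045; [4] prior 0.25, lik 0.4286, product 0.1071.
Normalizing constant = 0.69481; the posterior for Jar 2 is its product over the sum, 0.1786/0.69481 = 0.257.

Posterior probability ≈ 0.257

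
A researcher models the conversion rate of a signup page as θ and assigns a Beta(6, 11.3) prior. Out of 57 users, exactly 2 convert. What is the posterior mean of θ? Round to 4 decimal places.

Posterior mean ≈ 0.1077

Observing 2 successes and 55 failures updates Beta(6, 11.3) by adding the success and failure counts to the two shape parameters: α = 6+2 = 8, β = 11.3+55 = 66.3.
Posterior mean = α/(α+β) = 8/74.3 = 0.1077.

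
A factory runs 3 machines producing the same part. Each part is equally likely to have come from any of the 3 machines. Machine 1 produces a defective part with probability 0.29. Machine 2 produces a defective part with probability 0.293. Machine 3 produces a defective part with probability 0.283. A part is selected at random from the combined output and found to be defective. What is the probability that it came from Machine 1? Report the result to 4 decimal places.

Tabulate prior·likelihood by source: [1] prior 0.333333, lik 0.29, product 0.09667; [2] prior 0.333333, lik 0.293, product 0.09767; [3] prior 0.333333, lik 0.283, product 0.09433.
Normalizing constant = 0.28867; the posterior for Machine 1 is its product over the sum, 0.09667/0.28867 = 0.3349.

Posterior probability ≈ 0.3349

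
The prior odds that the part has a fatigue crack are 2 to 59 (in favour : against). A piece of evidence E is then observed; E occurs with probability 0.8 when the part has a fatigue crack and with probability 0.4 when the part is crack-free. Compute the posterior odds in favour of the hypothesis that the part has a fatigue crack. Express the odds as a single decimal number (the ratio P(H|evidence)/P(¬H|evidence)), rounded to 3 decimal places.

Posterior odds ≈ 0.068

Prior odds = 2/59 = 0.033898. In log-odds, ln(0.033898) = -3.3844.
Add log likelihood ratio: ln(2.0000) = 0.69315.
Posterior log-odds = -2.6912, so posterior odds = exp(-2.6912) = 0.067797.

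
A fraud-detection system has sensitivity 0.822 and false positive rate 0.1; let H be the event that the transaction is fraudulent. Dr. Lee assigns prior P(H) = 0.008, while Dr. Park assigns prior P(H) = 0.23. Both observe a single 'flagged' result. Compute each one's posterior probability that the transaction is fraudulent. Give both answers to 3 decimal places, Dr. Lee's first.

P('+'|H) = 0.822, P('+'|¬H) = 0.1.
Dr. Lee: numerator 0.822·0.008 = 0.0065760; evidence = 0.0065760+0.1·0.992 = 0.10578; posterior = 0.062.
Dr. Park: numerator 0.822·0.23 = 0.18906; evidence = 0.18906+0.1·0.77 = 0.26606; posterior = 0.711.

Dr. Lee: 0.062; Dr. Park: 0.711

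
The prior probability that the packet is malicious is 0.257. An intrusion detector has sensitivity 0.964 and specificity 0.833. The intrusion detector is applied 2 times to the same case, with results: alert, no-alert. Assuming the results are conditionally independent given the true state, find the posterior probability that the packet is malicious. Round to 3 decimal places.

Posterior P(H) ≈ 0.079

Let H be the event that the packet is malicious; start with P(H) = 0.257. P('alert'|H) = 0.964, P('alert'|¬H) = 0.167.
Update on result 1 ('alert'): P(H) ← 0.964·0.2570 / (0.964·0.2570 + 0.167·0.7430) = 0.24775/0.37183 = 0.6663.
Update on result 2 ('no-alert'): P(H) ← 0.036·0.6663 / (0.036·0.6663 + 0.833·0.3337) = 0.023987/0.30196 = 0.0794.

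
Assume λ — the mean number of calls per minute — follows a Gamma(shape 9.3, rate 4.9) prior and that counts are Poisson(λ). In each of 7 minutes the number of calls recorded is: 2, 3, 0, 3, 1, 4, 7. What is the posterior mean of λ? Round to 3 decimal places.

Posterior mean ≈ 2.462

Total count ∑xᵢ = 20 over n = 7 minutes.
Gamma is conjugate to the Poisson likelihood: posterior is Gamma(shape = 9.3+20 = 29.3, rate = 4.9+7 = 11.9).
E[λ | data] = 29.3/11.9 = 2.462.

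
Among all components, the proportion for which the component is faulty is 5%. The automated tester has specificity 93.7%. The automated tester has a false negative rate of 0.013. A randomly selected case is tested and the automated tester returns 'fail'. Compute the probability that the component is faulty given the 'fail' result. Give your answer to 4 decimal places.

P(H | E) ≈ 0.4519

Write H for 'the component is faulty'. Prior odds H:¬H = 0.05/0.95 = 0.052632. For the 'fail' outcome, the likelihood ratio is 0.987/0.063 = 15.667.
Posterior odds = 0.052632 × 15.667 = 0.82456, so P(H|E) = 0.82456/(1+0.82456) = 0.4519.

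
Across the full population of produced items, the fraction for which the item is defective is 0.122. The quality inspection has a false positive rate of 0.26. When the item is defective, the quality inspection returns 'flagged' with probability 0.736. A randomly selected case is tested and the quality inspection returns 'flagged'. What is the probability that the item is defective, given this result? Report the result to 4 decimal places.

P(H | E) ≈ 0.2823

Let H be the event that the item is defective. P(H) = 0.122, so P(¬H) = 0.878. With E the 'flagged' result, P(E|H) = 0.736 and P(E|¬H) = 0.26.
P(E) = 0.736·0.122 + 0.26·0.878 = 0.089792 + 0.22828 = 0.31807.
By Bayes' theorem, P(H|E) = 0.089792 / 0.31807 = 0.2823.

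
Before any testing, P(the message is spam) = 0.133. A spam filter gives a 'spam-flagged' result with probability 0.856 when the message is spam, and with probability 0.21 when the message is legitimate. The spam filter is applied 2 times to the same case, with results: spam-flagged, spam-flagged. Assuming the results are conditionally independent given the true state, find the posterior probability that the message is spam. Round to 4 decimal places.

Posterior P(H) ≈ 0.7182

With H the event that the message is spam, the joint likelihood of the observed sequence is P(data|H) = 0.856·0.856 = 0.73274 and P(data|¬H) = 0.21·0.21 = 0.044100.
Bayes: P(H|data) = 0.133·0.73274 / (0.133·0.73274 + 0.867·0.044100) = 0.097454/0.13569 = 0.7182.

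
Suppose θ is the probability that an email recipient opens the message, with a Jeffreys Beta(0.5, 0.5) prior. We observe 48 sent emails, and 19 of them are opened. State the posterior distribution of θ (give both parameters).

The binomial likelihood is conjugate to the Beta prior: with 19 successes and 29 failures, the posterior is Beta(0.5+19, 0.5+29) = Beta(19.5, 29.5).

Posterior: Beta(19.5, 29.5)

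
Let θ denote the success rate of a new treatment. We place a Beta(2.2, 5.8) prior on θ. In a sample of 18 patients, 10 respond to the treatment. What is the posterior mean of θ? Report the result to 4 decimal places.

Posterior mean ≈ 0.4692

Observing 10 successes and 8 failures updates Beta(2.2, 5.8) by adding the success and failure counts to the two shape parameters: α = 2.2+10 = 12.2, β = 5.8+8 = 13.8.
E[θ | data] = 12.2/(12.2+13.8) = 0.4692.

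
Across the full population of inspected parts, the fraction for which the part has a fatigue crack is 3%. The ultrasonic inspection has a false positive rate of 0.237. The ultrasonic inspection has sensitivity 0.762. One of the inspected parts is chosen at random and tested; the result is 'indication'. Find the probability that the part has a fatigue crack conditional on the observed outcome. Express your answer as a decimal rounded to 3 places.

Let H be the event that the part has a fatigue crack. P(H) = 0.03, so P(¬H) = 0.97. With E the 'indication' result, P(E|H) = 0.762 and P(E|¬H) = 0.237.
P(E) = 0.762·0.03 + 0.237·0.97 = 0.022860 + 0.22989 = 0.25275.
By Bayes' theorem, P(H|E) = 0.022860 / 0.25275 = 0.090.

P(H | E) ≈ 0.090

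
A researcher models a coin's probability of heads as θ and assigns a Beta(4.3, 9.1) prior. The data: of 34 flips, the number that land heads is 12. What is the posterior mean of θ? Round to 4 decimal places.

The binomial likelihood is conjugate to the Beta prior: with 12 successes and 22 failures, the posterior is Beta(4.3+12, 9.1+22) = Beta(16.3, 31.1).
E[θ | data] = 16.3/(16.3+31.1) = 0.3439.

Posterior mean ≈ 0.3439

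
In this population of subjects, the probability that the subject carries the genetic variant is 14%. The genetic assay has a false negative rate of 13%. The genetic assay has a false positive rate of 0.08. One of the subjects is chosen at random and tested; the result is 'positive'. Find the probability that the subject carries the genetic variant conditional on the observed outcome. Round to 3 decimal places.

Let H be the event that the subject carries the genetic variant. P(H) = 0.14, so P(¬H) = 0.86. With E the 'positive' result, P(E|H) = 0.87 and P(E|¬H) = 0.08.
P(E) = 0.87·0.14 + 0.08·0.86 = 0.12180 + 0.068800 = 0.19060.
By Bayes' theorem, P(H|E) = 0.12180 / 0.19060 = 0.639.

P(H | E) ≈ 0.639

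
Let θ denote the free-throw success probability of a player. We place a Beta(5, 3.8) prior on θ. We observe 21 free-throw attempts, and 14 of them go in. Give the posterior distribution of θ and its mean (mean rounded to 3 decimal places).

The binomial likelihood is conjugate to the Beta prior: with 14 successes and 7 failures, the posterior is Beta(5+14, 3.8+7) = Beta(19, 10.8).
Posterior mean = α/(α+β) = 19/29.8 = 0.638.

Posterior: Beta(19, 10.8); mean ≈ 0.638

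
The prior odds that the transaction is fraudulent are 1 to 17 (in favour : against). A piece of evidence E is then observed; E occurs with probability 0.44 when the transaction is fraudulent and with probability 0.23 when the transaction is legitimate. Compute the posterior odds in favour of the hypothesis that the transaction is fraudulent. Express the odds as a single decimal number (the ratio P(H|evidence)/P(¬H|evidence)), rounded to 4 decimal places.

Posterior odds ≈ 0.1125

Prior odds = 1/17 = 0.058824.
Likelihood ratio for E = 0.44/0.23 = 1.9130.
Posterior odds = prior odds × LR = 0.11253.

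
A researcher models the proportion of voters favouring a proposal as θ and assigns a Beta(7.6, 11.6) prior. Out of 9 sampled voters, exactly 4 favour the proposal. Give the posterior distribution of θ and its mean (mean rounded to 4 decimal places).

Observing 4 successes and 5 failures updates Beta(7.6, 11.6) by adding the success and failure counts to the two shape parameters: α = 7.6+4 = 11.6, β = 11.6+5 = 16.6.
Posterior mean = α/(α+β) = 11.6/28.2 = 0.4113.

Posterior: Beta(11.6, 16.6); mean ≈ 0.4113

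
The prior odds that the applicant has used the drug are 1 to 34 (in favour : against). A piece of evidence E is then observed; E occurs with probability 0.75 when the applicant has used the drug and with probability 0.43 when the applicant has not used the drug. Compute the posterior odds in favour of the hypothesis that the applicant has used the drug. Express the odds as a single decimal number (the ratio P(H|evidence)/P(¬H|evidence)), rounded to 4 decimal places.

Posterior odds ≈ 0.0513

Prior odds = 1/34 = 0.029412. In log-odds, ln(0.029412) = -3.5264.
Add log likelihood ratio: ln(1.7442) = 0.55629.
Posterior log-odds = -2.9701, so posterior odds = exp(-2.9701) = 0.051300.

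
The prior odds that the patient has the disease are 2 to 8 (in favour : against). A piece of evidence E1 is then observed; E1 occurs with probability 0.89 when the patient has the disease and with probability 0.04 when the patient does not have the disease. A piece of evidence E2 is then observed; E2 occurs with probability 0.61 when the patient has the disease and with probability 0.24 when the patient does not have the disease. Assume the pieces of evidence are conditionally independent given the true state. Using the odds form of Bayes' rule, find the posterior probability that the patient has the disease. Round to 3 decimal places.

Prior odds = 2/8 = 0.25000.
Likelihood ratio for E1 = 0.89/0.04 = 22.250.
Likelihood ratio for E2 = 0.61/0.24 = 2.5417.
Posterior odds = prior odds × LR₁ × LR₂ = 14.138.
Posterior probability = odds/(1+odds) = 14.138/15.138 = 0.934.

Posterior probability ≈ 0.934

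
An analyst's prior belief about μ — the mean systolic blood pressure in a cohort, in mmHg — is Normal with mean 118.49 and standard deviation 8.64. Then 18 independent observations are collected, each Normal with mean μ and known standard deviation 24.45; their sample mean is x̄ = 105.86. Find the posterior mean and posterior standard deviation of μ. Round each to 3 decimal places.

Posterior mean ≈ 109.749; posterior SD ≈ 4.794

Prior precision 1/τ₀² = 1/8.64² = 0.0133959; data precision n/σ² = 18/24.45² = 0.0301103.
Posterior precision = 0.0133959 + 0.0301103 = 0.0435062, giving posterior SD = 1/√0.0435062 = 4.794.
Posterior mean = (0.0133959·118.49 + 0.0301103·105.86) / 0.0435062 = 109.749.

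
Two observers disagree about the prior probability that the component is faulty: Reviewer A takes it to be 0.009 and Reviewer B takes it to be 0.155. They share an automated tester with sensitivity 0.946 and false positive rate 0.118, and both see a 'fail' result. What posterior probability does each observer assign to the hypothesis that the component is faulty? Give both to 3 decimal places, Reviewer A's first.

Reviewer A: 0.068; Reviewer B: 0.595

The likelihood ratio for a 'fail' result is 0.946/0.118 = 8.0169.
Reviewer A: prior odds 0.009/0.991 = 0.0090817; posterior odds 0.072808; posterior probability 0.068.
Reviewer B: prior odds 0.155/0.845 = 0.18343; posterior odds 1.4706; posterior probability 0.595.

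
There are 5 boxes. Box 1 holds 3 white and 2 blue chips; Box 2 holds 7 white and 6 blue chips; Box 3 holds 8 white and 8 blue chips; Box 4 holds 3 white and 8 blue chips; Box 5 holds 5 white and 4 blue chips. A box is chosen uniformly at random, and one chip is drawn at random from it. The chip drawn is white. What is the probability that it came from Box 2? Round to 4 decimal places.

Posterior probability ≈ 0.2183

P(white|Box 1) = 0.6; P(white|Box 2) = 0.5385; P(white|Box 3) = 0.5; P(white|Box 4) = 0.2727; P(white|Box 5) = 0.5556.
Prior × likelihood for each source: 0.2·0.6=0.1200, 0.2·0.5385=0.1077, 0.2·0.5=0.1000, 0.2·0.2727=0.05455, 0.2·0.5556=0.1111. Summing gives P(white) = 0.49335.
P(Box 2 | white) = 0.1077 / 0.49335 = 0.2183.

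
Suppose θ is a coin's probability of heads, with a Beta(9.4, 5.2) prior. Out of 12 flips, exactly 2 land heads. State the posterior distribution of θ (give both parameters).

Posterior: Beta(11.4, 15.2)

Observing 2 successes and 10 failures updates Beta(9.4, 5.2) by adding the success and failure counts to the two shape parameters: α = 9.4+2 = 11.4, β = 5.2+10 = 15.2.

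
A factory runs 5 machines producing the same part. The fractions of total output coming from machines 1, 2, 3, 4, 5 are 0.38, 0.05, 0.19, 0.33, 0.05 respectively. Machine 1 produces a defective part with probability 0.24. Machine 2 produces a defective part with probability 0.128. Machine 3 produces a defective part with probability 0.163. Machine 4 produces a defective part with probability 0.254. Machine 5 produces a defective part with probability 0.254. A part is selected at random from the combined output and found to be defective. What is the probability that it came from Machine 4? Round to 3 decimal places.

Posterior probability ≈ 0.372

Tabulate prior·likelihood by source: [1] prior 0.38, lik 0.24, product 0.09120; [2] prior 0.05, lik 0.128, product 0.006400; [3] prior 0.19, lik 0.163, product 0.03097; [4] prior 0.33, lik 0.254, product 0.08382; [5] prior 0.05, lik 0.254, product 0.01270.
Normalizing constant = 0.22509; the posterior for Machine 4 is its product over the sum, 0.08382/0.22509 = 0.372.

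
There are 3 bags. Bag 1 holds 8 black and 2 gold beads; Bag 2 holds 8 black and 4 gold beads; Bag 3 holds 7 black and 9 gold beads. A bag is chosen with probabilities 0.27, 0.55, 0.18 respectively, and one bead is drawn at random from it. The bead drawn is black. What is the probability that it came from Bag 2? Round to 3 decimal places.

Posterior probability ≈ 0.554

Tabulate prior·likelihood by source: [1] prior 0.27, lik 0.8, product 0.2160; [2] prior 0.55, lik 0.6667, product 0.3667; [3] prior 0.18, lik 0.4375, product 0.07875.
Normalizing constant = 0.66142; the posterior for Bag 2 is its product over the sum, 0.3667/0.66142 = 0.554.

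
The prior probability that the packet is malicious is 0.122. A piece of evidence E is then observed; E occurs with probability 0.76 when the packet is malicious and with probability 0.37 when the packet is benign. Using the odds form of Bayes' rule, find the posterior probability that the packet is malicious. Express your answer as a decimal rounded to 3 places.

Posterior probability ≈ 0.222

Prior odds = 0.122/(1−0.122) = 0.13895. In log-odds, ln(0.13895) = -1.9736.
Add log likelihood ratio: ln(2.0541) = 0.71982.
Posterior log-odds = -1.2538, so posterior odds = exp(-1.2538) = 0.28542. Converting, P(H|E) = 0.28542/1.2854 = 0.222.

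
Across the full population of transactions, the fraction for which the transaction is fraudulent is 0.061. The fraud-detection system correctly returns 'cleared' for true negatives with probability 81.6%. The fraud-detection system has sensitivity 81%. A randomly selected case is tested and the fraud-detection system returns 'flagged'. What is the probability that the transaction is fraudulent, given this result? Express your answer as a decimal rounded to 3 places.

Write H for 'the transaction is fraudulent'. Prior odds H:¬H = 0.061/0.939 = 0.064963. For the 'flagged' outcome, the likelihood ratio is 0.81/0.184 = 4.4022.
Posterior odds = 0.064963 × 4.4022 = 0.28598, so P(H|E) = 0.28598/(1+0.28598) = 0.222.

P(H | E) ≈ 0.222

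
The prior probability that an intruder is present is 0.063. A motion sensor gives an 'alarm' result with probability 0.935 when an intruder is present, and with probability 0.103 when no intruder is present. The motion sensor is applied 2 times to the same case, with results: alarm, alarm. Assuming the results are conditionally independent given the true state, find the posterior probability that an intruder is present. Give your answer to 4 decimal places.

With H the event that an intruder is present, the joint likelihood of the observed sequence is P(data|H) = 0.935·0.935 = 0.87423 and P(data|¬H) = 0.103·0.103 = 0.010609.
Bayes: P(H|data) = 0.063·0.87423 / (0.063·0.87423 + 0.937·0.010609) = 0.055076/0.065017 = 0.8471.

Posterior P(H) ≈ 0.8471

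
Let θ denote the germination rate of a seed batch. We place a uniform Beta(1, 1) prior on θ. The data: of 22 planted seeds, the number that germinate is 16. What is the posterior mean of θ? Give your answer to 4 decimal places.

Posterior mean ≈ 0.7083

Observing 16 successes and 6 failures updates Beta(1, 1) by adding the success and failure counts to the two shape parameters: α = 1+16 = 17, β = 1+6 = 7.
E[θ | data] = 17/(17+7) = 0.7083.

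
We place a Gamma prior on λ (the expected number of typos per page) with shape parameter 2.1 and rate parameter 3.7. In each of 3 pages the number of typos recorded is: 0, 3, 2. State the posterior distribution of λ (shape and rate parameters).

The Poisson likelihood adds the total count to the shape and the number of exposure periods to the rate. Here ∑xᵢ = 5 and n = 3, so shape 2.1→7.1 and rate 3.7→6.7.

Posterior: Gamma(shape=7.1, rate=6.7)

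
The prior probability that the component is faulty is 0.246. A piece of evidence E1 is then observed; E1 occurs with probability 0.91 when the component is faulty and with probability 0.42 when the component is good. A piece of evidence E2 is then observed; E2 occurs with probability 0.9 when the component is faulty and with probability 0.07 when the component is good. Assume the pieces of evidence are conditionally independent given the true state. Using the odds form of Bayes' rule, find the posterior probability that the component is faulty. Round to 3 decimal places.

Prior odds = 0.246/(1−0.246) = 0.32626.
Likelihood ratio for E1 = 0.91/0.42 = 2.1667.
Likelihood ratio for E2 = 0.9/0.07 = 12.857.
Posterior odds = prior odds × LR₁ × LR₂ = 9.0887.
Posterior probability = odds/(1+odds) = 9.0887/10.089 = 0.901.

Posterior probability ≈ 0.901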